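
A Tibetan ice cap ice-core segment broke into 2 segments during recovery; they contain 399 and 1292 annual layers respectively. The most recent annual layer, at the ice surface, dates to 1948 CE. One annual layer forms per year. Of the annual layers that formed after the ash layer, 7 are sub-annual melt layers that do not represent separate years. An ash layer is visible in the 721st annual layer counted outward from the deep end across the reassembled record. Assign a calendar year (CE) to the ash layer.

Total annual layers = 399 + 1292 = 1691.
The ash layer sits at annual layer 721 from the deep end, so 1691 − 721 = 970 annual layers formed after it.
970 − 7 false = 963 true annual layers after the ash layer.
1948 − 963 = 985 CE.

985 CE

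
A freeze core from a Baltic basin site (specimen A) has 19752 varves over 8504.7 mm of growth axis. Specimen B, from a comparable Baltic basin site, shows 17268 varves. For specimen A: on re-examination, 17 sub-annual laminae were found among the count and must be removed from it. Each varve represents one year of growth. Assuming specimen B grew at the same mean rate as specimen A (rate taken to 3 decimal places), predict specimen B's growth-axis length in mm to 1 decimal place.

Specimen A: after corrections the count is 19752 − 17 = 19735 varves.
A: Mean rate = 8504.7 mm / 19735 years ≈ 0.431 mm/yr.
B's length ≈ 0.431 × 17268 = 7442.5 mm.

7442.5 mm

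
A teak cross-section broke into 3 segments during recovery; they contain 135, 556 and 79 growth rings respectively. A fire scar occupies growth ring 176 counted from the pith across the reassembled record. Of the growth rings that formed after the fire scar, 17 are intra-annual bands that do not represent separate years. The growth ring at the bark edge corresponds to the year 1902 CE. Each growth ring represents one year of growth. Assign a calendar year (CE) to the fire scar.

1325 CE

Total growth rings = 135 + 556 + 79 = 770.
Between growth ring 176 and the bark edge there are 770 − 176 = 594 growth rings.
594 − 17 false = 577 true growth rings after the fire scar.
Counting back 577 years from 1902 CE places the fire scar in 1902 − 577 = 1325 CE.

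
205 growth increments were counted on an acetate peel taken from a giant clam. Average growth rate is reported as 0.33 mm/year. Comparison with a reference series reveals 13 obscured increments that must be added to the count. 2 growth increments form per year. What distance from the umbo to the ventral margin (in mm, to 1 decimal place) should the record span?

After corrections the count is 205 + 13 = 218 growth increments.
With 2 growth increments per year, 218 / 2 = 109 years.
109 years at 0.33 mm/year gives 0.33 × 109 = 36.0 mm.

36.0 mm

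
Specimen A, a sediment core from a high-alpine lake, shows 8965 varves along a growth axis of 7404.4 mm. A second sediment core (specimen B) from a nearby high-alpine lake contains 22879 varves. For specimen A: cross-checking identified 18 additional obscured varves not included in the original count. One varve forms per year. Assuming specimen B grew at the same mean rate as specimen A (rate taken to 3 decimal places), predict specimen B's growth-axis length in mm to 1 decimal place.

18852.3 mm

Specimen A: correcting the raw count gives 8965 + 18 = 8983 true varves.
A: Extension rate ≈ 7404.4 / 8983 = 0.824 mm/yr.
Length of B = 0.824 × 22879 = 18852.3 mm.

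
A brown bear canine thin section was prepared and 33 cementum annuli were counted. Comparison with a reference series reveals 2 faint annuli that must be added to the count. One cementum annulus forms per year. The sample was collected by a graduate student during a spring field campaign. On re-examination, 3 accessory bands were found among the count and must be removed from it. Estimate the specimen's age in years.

After corrections the count is 33 − 3 + 2 = 32 cementum annuli.
One cementum annulus per year makes the duration 32 years.

32 years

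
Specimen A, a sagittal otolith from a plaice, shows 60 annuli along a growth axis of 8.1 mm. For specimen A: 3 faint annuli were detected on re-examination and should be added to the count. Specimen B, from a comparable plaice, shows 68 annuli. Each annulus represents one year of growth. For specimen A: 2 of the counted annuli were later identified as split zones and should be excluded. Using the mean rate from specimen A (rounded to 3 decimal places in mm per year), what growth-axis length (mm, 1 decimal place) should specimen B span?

9.0 mm

Specimen A: after corrections the count is 60 − 2 + 3 = 61 annuli.
A: Extension rate ≈ 8.1 / 61 = 0.133 mm/year.
B's length ≈ 0.133 × 68 = 9.0 mm.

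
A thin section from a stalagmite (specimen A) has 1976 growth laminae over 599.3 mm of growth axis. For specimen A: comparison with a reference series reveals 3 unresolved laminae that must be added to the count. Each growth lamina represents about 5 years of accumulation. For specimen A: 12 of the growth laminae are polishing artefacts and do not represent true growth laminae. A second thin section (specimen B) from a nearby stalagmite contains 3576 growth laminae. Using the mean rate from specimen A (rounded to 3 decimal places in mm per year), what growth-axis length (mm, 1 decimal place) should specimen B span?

Specimen A: after corrections the count is 1976 − 12 + 3 = 1967 growth laminae.
Specimen A: multiplying by 5 years per growth lamina: 1967 × 5 = 9835 years.
A: Extension rate ≈ 599.3 / 9835 = 0.061 mm/year.
Specimen B: multiplying by 5 years per growth lamina: 3576 × 5 = 17880 years. B's length ≈ 0.061 × 17880 = 1090.7 mm.

1090.7 mm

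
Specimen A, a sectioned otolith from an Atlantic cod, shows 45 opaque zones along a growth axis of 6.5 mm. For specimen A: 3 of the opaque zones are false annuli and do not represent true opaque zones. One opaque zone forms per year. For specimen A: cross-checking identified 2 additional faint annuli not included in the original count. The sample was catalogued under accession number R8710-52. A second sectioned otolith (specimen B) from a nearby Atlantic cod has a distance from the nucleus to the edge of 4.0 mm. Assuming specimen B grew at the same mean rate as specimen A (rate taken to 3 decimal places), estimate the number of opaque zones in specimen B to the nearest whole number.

27 opaque zones

Specimen A: after corrections the count is 45 − 3 + 2 = 44 opaque zones.
A: Mean rate = 6.5 mm / 44 years ≈ 0.148 mm per year.
Specimen B: 4.0 mm / 0.148 mm per year = 27.03 years ≈ 27 opaque zones.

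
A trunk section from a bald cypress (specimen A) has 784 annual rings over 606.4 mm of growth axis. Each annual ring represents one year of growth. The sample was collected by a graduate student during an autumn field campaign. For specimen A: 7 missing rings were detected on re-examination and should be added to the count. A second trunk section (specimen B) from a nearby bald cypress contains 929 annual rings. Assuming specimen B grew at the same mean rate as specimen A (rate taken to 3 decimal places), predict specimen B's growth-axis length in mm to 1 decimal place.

712.5 mm

Specimen A: adjusted count: 784 + 7 = 791 annual rings.
A: Extension rate ≈ 606.4 / 791 = 0.767 mm/yr.
For B, 0.767 mm/year × 929 years = 712.5 mm.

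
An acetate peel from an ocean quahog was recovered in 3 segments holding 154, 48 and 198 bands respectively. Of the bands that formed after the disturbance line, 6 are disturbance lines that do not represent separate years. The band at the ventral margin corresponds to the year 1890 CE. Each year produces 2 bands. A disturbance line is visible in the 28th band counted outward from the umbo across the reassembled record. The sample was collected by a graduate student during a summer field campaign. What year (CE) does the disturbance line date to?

1707 CE

Total bands = 154 + 48 + 198 = 400.
Between band 28 and the ventral margin there are 400 − 28 = 372 bands.
372 − 6 false = 366 true bands after the disturbance line.
366 bands at 2 per year is 366 / 2 = 183 years.
Counting back 183 years from 1890 CE places the disturbance line in 1890 − 183 = 1707 CE.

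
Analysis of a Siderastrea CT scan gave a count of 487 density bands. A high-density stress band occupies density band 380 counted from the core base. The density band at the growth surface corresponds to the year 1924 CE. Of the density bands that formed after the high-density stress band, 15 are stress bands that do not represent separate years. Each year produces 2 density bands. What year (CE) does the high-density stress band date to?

487 − 380 = 107 density bands lie beyond the high-density stress band toward the growth surface.
107 − 15 false = 92 true density bands after the high-density stress band.
With 2 density bands per year, 92 / 2 = 46 years.
1924 − 46 = 1878 CE.

1878 CE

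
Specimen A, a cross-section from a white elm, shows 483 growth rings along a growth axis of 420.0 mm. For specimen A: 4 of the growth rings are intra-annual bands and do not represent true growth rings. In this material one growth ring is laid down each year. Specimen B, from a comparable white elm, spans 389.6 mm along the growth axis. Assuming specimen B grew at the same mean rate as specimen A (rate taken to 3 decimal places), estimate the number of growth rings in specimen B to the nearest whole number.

444 growth rings

Specimen A: correcting the raw count gives 483 − 4 = 479 true growth rings.
A: 420.0 mm over 479 years gives 420.0 / 479 ≈ 0.877 mm/year.
B spans 389.6 / 0.877 = 444.24 years ≈ 444 growth rings.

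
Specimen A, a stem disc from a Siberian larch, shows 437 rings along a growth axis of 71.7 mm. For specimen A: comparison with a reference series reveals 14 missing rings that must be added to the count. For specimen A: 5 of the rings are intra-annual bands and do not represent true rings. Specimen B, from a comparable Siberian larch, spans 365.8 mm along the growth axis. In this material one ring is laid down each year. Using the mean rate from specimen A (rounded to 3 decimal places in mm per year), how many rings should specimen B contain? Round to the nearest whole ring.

Specimen A: adjusted count: 437 − 5 + 14 = 446 rings.
A: Mean rate = 71.7 mm / 446 years ≈ 0.161 mm per year.
Specimen B: 365.8 mm / 0.161 mm per year = 2272.05 years ≈ 2272 rings.

2272 rings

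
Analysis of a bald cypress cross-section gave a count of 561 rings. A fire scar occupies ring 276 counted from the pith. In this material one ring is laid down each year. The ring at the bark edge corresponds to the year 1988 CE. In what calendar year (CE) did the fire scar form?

561 − 276 = 285 rings lie beyond the fire scar toward the bark edge.
1988 − 285 = 1703 CE.

1703 CE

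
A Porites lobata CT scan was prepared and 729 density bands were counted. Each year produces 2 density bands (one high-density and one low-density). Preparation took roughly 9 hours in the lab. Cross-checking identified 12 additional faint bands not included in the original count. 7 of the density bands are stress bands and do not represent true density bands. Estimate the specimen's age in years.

After corrections the count is 729 − 7 + 12 = 734 density bands.
With 2 density bands per year, 734 / 2 = 367 years.

367 yr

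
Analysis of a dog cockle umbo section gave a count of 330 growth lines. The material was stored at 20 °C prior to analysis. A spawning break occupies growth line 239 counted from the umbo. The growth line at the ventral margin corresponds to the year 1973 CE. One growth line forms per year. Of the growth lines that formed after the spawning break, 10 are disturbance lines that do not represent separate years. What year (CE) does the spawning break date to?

Between growth line 239 and the ventral margin there are 330 − 239 = 91 growth lines.
Excluding 10 false growth lines: 91 − 10 = 81.
The growth line at the ventral margin is 1973 CE, so the spawning break dates to 1973 − 81 = 1892 CE.

1892 CE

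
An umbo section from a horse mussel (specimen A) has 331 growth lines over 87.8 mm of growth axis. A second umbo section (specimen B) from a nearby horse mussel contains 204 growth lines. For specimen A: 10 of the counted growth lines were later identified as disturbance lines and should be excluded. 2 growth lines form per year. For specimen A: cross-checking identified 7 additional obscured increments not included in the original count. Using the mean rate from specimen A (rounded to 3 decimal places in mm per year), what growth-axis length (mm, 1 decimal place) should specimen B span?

Specimen A: adjusted count: 331 − 10 + 7 = 328 growth lines.
Specimen A: with 2 growth lines per year, 328 / 2 = 164 years.
A: Extension rate ≈ 87.8 / 164 = 0.535 mm/year.
Specimen B: dividing by 2 growth lines per year: 204 / 2 = 102 years. For B, 0.535 mm/year × 102 years = 54.6 mm.

54.6 mm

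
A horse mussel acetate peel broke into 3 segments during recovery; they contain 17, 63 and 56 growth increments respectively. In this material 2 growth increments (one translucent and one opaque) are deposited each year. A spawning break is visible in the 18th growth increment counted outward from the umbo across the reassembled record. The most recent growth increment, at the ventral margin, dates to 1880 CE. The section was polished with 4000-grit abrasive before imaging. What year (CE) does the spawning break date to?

Total growth increments = 17 + 63 + 56 = 136.
136 − 18 = 118 growth increments lie beyond the spawning break toward the ventral margin.
With 2 growth increments per year, 118 / 2 = 59 years.
The growth increment at the ventral margin is 1880 CE, so the spawning break dates to 1880 − 59 = 1821 CE.

1821 CE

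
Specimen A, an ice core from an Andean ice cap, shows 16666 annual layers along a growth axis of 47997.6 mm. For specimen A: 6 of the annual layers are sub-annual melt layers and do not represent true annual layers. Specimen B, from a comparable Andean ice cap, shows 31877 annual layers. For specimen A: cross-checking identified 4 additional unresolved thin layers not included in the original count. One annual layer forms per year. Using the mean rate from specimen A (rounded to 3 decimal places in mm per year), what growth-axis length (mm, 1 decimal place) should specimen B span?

91805.8 mm

Specimen A: true annual layer count = 16666 − 6 + 4 = 16664.
A: Mean rate = 47997.6 mm / 16664 years ≈ 2.880 mm/year.
Length of B = 2.880 × 31877 = 91805.8 mm.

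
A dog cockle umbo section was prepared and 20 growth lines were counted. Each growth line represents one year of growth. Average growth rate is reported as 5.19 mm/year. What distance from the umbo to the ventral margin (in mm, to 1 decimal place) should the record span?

20 years of growth are recorded.
Length ≈ 5.19 × 20 = 103.8 mm.

103.8 mm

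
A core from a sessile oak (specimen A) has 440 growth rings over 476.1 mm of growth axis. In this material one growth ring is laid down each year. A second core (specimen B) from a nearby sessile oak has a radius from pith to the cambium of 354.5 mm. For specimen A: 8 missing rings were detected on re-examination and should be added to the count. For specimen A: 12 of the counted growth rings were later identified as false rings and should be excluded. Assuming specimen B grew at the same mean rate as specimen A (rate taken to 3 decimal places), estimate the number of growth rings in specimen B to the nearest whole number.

Specimen A: after corrections the count is 440 − 12 + 8 = 436 growth rings.
A: Mean rate = 476.1 mm / 436 years ≈ 1.092 mm/year.
Specimen B: 354.5 mm / 1.092 mm per year = 324.63 years ≈ 325 growth rings.

325 growth rings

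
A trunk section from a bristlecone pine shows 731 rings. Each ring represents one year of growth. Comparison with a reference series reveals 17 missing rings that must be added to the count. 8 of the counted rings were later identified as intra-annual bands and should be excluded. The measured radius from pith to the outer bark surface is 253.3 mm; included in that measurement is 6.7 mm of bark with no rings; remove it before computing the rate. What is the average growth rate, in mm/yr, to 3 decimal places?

Adjusted count: 731 − 8 + 17 = 740 rings.
Net length = 253.3 − 6.7 = 246.6 mm.
246.6 mm over 740 years gives 246.6 / 740 ≈ 0.333 mm/yr.

0.333 mm/yr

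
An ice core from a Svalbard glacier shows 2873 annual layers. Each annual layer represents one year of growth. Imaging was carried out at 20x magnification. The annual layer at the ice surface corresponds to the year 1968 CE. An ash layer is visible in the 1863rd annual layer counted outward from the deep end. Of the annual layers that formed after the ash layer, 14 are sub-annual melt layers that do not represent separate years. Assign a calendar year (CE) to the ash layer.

972 CE

Between annual layer 1863 and the ice surface there are 2873 − 1863 = 1010 annual layers.
Removing the 14 false annual layers leaves 1010 − 14 = 996 true annual layers beyond the ash layer.
1968 − 996 = 972 CE.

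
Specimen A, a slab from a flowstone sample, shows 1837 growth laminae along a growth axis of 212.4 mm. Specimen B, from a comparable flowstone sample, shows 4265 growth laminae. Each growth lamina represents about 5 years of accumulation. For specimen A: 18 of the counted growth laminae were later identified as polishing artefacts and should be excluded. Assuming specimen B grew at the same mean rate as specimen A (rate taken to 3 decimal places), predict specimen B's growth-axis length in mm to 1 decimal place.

Specimen A: true growth lamina count = 1837 − 18 = 1819.
Specimen A: multiplying by 5 years per growth lamina: 1819 × 5 = 9095 years.
A: Mean rate = 212.4 mm / 9095 years ≈ 0.023 mm per year.
Specimen B: 4265 growth laminae at 5 years each span 4265 × 5 = 21325 years. For B, 0.023 mm/year × 21325 years = 490.5 mm.

490.5 mm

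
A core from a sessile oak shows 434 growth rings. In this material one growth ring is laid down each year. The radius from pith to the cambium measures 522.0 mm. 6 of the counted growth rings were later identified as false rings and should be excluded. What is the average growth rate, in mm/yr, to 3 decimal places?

Adjusted count: 434 − 6 = 428 growth rings.
522.0 mm over 428 years gives 522.0 / 428 ≈ 1.220 mm/yr.

1.220 mm/yr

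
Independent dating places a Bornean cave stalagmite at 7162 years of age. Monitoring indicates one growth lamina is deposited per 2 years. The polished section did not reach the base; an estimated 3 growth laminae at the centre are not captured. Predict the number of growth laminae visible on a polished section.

One growth lamina every 2 years means 7162 / 2 = 3581 growth laminae.
3581 − 3 missed = 3578 growth laminae expected in the prepared section.

3578 growth laminae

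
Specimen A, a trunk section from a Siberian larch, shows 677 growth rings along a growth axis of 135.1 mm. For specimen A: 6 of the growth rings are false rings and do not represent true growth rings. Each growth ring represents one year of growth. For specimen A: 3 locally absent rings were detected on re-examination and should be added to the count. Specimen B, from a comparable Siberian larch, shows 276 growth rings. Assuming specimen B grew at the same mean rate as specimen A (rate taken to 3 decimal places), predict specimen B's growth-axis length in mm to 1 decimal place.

55.2 mm

Specimen A: correcting the raw count gives 677 − 6 + 3 = 674 true growth rings.
A: Mean rate = 135.1 mm / 674 years ≈ 0.200 mm/year.
For B, 0.200 mm/year × 276 years = 55.2 mm.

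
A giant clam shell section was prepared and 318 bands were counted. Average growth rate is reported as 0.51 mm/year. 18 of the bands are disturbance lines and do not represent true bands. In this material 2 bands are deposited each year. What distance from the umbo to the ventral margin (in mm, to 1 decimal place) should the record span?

76.5 mm

Adjusted count: 318 − 18 = 300 bands.
Dividing by 2 bands per year: 300 / 2 = 150 years.
150 years at 0.51 mm/year gives 0.51 × 150 = 76.5 mm.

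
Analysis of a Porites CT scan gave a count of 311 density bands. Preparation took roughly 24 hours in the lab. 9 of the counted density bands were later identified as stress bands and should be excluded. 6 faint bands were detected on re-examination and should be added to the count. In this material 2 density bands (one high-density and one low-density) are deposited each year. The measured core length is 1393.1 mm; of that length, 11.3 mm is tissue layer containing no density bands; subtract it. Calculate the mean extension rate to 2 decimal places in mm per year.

True density band count = 311 − 9 + 6 = 308.
308 density bands at 2 per year is 308 / 2 = 154 years.
Removing the 11.3 mm offcut leaves 1393.1 − 11.3 = 1381.8 mm.
Extension rate ≈ 1381.8 / 154 = 8.97 mm per year.

8.97 mm per year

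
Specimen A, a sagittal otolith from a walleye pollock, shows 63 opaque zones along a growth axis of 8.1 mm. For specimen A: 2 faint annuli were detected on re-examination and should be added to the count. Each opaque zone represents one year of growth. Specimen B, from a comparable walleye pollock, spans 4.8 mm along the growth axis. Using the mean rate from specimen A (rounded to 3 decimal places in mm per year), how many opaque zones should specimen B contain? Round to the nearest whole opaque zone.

Specimen A: adjusted count: 63 + 2 = 65 opaque zones.
A: 8.1 mm over 65 years gives 8.1 / 65 ≈ 0.125 mm/yr.
For B, 4.8 / 0.125 = 38.40 years ≈ 38 opaque zones.

38 opaque zones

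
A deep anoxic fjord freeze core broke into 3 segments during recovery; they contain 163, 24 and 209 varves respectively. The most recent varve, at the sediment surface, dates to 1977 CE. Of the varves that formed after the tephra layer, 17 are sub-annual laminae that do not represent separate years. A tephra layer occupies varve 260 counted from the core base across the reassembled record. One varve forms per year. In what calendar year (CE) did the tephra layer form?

Total varves = 163 + 24 + 209 = 396.
Between varve 260 and the sediment surface there are 396 − 260 = 136 varves.
Excluding 17 false varves: 136 − 17 = 119.
The varve at the sediment surface is 1977 CE, so the tephra layer dates to 1977 − 119 = 1858 CE.

1858 CE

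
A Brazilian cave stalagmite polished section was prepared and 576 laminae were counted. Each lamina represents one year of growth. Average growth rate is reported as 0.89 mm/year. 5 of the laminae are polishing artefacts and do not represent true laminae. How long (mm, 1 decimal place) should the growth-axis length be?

After corrections the count is 576 − 5 = 571 laminae.
Length ≈ 0.89 × 571 = 508.2 mm.

508.2 mm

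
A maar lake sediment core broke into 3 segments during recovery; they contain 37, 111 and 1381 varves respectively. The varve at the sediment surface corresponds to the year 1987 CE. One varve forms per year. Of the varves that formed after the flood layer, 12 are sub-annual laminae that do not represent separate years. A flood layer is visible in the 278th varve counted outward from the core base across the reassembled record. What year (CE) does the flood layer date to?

Total varves = 37 + 111 + 1381 = 1529.
1529 − 278 = 1251 varves lie beyond the flood layer toward the sediment surface.
Removing the 12 false varves leaves 1251 − 12 = 1239 true varves beyond the flood layer.
The varve at the sediment surface is 1987 CE, so the flood layer dates to 1987 − 1239 = 748 CE.

748 CE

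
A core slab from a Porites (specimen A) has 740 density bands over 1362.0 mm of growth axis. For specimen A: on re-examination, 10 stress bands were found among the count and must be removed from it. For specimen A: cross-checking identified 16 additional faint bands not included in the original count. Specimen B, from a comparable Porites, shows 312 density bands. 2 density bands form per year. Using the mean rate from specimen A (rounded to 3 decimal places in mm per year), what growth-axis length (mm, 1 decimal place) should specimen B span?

Specimen A: adjusted count: 740 − 10 + 16 = 746 density bands.
Specimen A: 746 density bands at 2 per year is 746 / 2 = 373 years.
A: Mean rate = 1362.0 mm / 373 years ≈ 3.651 mm/yr.
Specimen B: dividing by 2 density bands per year: 312 / 2 = 156 years. Length of B = 3.651 × 156 = 569.6 mm.

569.6 mm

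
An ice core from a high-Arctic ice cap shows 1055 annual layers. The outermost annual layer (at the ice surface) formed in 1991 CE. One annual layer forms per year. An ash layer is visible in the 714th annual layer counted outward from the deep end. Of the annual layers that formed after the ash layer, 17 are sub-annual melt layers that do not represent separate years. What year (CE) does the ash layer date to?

1667 CE

The ash layer sits at annual layer 714 from the deep end, so 1055 − 714 = 341 annual layers formed after it.
341 − 17 false = 324 true annual layers after the ash layer.
The annual layer at the ice surface is 1991 CE, so the ash layer dates to 1991 − 324 = 1667 CE.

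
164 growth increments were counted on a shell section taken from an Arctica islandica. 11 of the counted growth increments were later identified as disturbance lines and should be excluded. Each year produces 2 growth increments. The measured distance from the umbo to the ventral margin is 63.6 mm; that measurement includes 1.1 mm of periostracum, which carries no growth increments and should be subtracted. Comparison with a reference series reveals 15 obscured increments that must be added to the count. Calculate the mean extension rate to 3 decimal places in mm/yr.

Correcting the raw count gives 164 − 11 + 15 = 168 true growth increments.
168 growth increments at 2 per year is 168 / 2 = 84 years.
Removing the 1.1 mm offcut leaves 63.6 − 1.1 = 62.5 mm.
Mean rate = 62.5 mm / 84 years ≈ 0.744 mm/yr.

0.744 mm/yr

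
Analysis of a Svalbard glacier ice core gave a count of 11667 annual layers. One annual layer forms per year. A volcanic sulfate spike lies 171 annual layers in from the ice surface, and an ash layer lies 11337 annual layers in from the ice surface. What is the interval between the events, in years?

11337 − 171 = 11166 annual layers lie between the two events.
That is 11166 years at one annual layer per year.

11166 yr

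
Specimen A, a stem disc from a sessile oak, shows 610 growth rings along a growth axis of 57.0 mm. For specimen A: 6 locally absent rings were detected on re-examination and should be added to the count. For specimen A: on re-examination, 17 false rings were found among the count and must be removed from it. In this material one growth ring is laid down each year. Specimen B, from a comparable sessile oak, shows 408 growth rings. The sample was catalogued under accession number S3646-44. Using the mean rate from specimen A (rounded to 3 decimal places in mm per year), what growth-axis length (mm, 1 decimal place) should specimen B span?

Specimen A: true growth ring count = 610 − 17 + 6 = 599.
A: Extension rate ≈ 57.0 / 599 = 0.095 mm per year.
Length of B = 0.095 × 408 = 38.8 mm.

38.8 mm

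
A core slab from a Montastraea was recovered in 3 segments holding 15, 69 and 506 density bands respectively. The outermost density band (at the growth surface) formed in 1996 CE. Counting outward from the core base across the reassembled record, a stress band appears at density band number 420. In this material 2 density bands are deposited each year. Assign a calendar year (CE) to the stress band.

Total density bands = 15 + 69 + 506 = 590.
590 − 420 = 170 density bands lie beyond the stress band toward the growth surface.
Dividing by 2 density bands per year: 170 / 2 = 85 years.
Counting back 85 years from 1996 CE places the stress band in 1996 − 85 = 1911 CE.

1911 CE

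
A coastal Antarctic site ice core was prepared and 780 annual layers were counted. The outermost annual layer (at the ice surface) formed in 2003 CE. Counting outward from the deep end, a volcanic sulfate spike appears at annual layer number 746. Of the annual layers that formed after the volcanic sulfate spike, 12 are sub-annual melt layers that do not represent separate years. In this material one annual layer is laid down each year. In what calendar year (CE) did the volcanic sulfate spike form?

1981 CE

Between annual layer 746 and the ice surface there are 780 − 746 = 34 annual layers.
Removing the 12 false annual layers leaves 34 − 12 = 22 true annual layers beyond the volcanic sulfate spike.
The annual layer at the ice surface is 2003 CE, so the volcanic sulfate spike dates to 2003 − 22 = 1981 CE.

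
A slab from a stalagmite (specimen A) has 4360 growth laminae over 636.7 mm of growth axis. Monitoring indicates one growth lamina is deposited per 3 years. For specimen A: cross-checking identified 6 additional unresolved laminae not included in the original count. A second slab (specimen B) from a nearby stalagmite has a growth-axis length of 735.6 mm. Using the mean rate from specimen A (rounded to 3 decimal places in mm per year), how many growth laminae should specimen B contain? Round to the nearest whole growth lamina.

5004 growth laminae

Specimen A: adjusted count: 4360 + 6 = 4366 growth laminae.
Specimen A: at 3 years per growth lamina, 4366 × 3 = 13098 years.
A: Extension rate ≈ 636.7 / 13098 = 0.049 mm/yr.
Specimen B: 735.6 mm / 0.049 mm per year = 15012.24 years; at 3 years per growth lamina that is 15012.24 / 3 ≈ 5004 growth laminae.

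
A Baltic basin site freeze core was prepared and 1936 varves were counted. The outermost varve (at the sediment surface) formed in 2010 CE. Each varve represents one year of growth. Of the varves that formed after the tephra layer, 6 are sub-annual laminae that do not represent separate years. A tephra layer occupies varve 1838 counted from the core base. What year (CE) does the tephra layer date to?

1918 CE

1936 − 1838 = 98 varves lie beyond the tephra layer toward the sediment surface.
Removing the 6 false varves leaves 98 − 6 = 92 true varves beyond the tephra layer.
2010 − 92 = 1918 CE.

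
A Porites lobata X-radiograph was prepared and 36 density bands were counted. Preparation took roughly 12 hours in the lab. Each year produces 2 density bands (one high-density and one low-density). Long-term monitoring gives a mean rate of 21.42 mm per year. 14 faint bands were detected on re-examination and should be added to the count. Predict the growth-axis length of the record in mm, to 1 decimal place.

True density band count = 36 + 14 = 50.
With 2 density bands per year, 50 / 2 = 25 years.
Predicted length = 21.42 mm/year × 25 years = 535.5 mm.

535.5 mm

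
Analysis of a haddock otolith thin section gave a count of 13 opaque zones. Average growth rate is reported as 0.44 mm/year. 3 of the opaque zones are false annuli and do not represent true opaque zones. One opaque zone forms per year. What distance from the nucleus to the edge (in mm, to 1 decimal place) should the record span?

After corrections the count is 13 − 3 = 10 opaque zones.
Length ≈ 0.44 × 10 = 4.4 mm.

4.4 mm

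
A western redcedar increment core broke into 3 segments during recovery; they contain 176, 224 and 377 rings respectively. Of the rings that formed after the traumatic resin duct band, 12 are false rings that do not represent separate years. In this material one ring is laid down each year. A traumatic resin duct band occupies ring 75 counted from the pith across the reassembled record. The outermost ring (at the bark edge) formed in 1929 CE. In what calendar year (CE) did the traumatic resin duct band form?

Total rings = 176 + 224 + 377 = 777.
777 − 75 = 702 rings lie beyond the traumatic resin duct band toward the bark edge.
Excluding 12 false rings: 702 − 12 = 690.
The ring at the bark edge is 1929 CE, so the traumatic resin duct band dates to 1929 − 690 = 1239 CE.

1239 CE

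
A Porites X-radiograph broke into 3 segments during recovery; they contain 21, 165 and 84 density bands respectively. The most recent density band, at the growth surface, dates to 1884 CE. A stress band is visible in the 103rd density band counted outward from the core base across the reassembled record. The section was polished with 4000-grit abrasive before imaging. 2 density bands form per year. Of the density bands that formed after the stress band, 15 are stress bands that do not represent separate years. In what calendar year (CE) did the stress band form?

1808 CE

Total density bands = 21 + 165 + 84 = 270.
270 − 103 = 167 density bands lie beyond the stress band toward the growth surface.
167 − 15 false = 152 true density bands after the stress band.
152 density bands at 2 per year is 152 / 2 = 76 years.
The density band at the growth surface is 1884 CE, so the stress band dates to 1884 − 76 = 1808 CE.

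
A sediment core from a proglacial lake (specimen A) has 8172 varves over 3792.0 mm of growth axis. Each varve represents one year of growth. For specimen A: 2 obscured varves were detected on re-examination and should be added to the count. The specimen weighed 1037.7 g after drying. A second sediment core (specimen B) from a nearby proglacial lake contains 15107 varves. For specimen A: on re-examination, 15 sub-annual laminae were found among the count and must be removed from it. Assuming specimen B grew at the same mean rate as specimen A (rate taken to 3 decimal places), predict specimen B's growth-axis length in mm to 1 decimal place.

7024.8 mm

Specimen A: correcting the raw count gives 8172 − 15 + 2 = 8159 true varves.
A: Extension rate ≈ 3792.0 / 8159 = 0.465 mm per year.
B's length ≈ 0.465 × 15107 = 7024.8 mm.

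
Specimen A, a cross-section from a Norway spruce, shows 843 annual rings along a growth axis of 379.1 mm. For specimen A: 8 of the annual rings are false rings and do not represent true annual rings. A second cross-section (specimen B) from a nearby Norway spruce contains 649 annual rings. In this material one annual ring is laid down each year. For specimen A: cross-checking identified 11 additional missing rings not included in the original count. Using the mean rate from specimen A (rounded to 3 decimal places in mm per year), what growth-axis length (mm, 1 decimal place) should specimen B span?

Specimen A: true annual ring count = 843 − 8 + 11 = 846.
A: Mean rate = 379.1 mm / 846 years ≈ 0.448 mm per year.
Length of B = 0.448 × 649 = 290.8 mm.

290.8 mm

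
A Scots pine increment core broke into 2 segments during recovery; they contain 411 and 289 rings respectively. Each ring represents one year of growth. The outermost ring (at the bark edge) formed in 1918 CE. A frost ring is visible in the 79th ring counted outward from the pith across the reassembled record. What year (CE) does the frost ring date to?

1297 CE

Total rings = 411 + 289 = 700.
700 − 79 = 621 rings lie beyond the frost ring toward the bark edge.
1918 − 621 = 1297 CE.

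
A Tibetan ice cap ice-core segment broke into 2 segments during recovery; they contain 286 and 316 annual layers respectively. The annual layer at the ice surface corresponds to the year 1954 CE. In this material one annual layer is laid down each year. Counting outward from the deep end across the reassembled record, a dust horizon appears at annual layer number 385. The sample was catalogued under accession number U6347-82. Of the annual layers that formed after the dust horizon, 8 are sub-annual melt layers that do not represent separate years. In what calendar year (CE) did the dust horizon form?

Total annual layers = 286 + 316 = 602.
602 − 385 = 217 annual layers lie beyond the dust horizon toward the ice surface.
Removing the 8 false annual layers leaves 217 − 8 = 209 true annual layers beyond the dust horizon.
Counting back 209 years from 1954 CE places the dust horizon in 1954 − 209 = 1745 CE.

1745 CE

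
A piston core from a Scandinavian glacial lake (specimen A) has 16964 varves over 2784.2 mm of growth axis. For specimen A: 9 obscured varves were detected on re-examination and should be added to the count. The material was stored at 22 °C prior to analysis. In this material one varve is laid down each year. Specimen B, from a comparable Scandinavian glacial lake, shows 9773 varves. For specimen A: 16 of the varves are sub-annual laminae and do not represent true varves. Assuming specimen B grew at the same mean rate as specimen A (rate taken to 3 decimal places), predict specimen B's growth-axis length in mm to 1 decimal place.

Specimen A: correcting the raw count gives 16964 − 16 + 9 = 16957 true varves.
A: 2784.2 mm over 16957 years gives 2784.2 / 16957 ≈ 0.164 mm/yr.
B's length ≈ 0.164 × 9773 = 1602.8 mm.

1602.8 mm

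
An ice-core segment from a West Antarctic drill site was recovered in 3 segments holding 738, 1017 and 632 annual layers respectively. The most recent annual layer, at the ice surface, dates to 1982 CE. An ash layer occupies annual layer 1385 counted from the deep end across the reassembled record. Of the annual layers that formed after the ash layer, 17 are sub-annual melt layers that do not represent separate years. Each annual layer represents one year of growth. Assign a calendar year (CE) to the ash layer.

997 CE

Total annual layers = 738 + 1017 + 632 = 2387.
The ash layer sits at annual layer 1385 from the deep end, so 2387 − 1385 = 1002 annual layers formed after it.
Removing the 17 false annual layers leaves 1002 − 17 = 985 true annual layers beyond the ash layer.
Counting back 985 years from 1982 CE places the ash layer in 1982 − 985 = 997 CE.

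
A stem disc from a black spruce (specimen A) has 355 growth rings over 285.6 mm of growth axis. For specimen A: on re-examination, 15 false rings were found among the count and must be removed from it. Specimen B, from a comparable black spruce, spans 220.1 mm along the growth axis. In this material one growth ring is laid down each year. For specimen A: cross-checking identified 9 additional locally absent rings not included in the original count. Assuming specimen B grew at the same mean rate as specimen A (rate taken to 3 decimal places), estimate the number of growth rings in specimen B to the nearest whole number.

269 growth rings

Specimen A: adjusted count: 355 − 15 + 9 = 349 growth rings.
A: Extension rate ≈ 285.6 / 349 = 0.818 mm per year.
B spans 220.1 / 0.818 = 269.07 years ≈ 269 growth rings.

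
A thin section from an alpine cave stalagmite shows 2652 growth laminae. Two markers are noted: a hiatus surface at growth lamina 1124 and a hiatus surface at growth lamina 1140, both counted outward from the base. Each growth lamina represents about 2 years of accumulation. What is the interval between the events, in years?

Separation: 1140 − 1124 = 16 growth laminae.
Multiplying by 2 years per growth lamina: 16 × 2 = 32 years.

32 years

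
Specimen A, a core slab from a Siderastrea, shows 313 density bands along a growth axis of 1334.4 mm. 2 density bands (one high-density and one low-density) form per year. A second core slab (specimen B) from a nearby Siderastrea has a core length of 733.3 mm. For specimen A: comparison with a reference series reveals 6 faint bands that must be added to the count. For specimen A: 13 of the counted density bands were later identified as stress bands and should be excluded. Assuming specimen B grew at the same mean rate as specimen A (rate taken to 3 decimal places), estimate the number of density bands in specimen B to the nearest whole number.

Specimen A: correcting the raw count gives 313 − 13 + 6 = 306 true density bands.
Specimen A: with 2 density bands per year, 306 / 2 = 153 years.
A: Mean rate = 1334.4 mm / 153 years ≈ 8.722 mm/yr.
Specimen B: 733.3 mm / 8.722 mm per year = 84.07 years; at 2 density bands per year that is 84.07 × 2 ≈ 168 density bands.

168 density bands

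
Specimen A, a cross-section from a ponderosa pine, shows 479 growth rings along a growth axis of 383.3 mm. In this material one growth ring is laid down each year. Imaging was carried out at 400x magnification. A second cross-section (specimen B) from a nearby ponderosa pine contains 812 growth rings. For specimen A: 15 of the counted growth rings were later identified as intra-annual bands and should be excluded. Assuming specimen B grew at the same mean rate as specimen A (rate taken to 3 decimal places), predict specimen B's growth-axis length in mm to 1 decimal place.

Specimen A: after corrections the count is 479 − 15 = 464 growth rings.
A: Extension rate ≈ 383.3 / 464 = 0.826 mm per year.
For B, 0.826 mm/year × 812 years = 670.7 mm.

670.7 mm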